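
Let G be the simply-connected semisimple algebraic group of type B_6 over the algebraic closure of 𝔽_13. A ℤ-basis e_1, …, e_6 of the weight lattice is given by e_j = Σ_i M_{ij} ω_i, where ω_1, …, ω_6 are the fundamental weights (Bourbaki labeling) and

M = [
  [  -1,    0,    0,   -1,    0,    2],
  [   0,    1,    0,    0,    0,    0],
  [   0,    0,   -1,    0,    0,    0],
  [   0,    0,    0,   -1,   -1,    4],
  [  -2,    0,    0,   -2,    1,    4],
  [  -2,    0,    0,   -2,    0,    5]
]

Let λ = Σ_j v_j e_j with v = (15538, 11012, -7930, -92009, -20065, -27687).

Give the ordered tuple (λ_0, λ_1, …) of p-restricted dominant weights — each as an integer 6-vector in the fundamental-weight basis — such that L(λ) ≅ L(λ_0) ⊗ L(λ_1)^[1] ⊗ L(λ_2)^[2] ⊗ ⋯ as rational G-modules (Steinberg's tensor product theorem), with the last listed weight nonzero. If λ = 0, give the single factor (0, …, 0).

Change of basis e → ω: c = M·v where v = (15538, 11012, -7930, -92009, -20065, -27687):
  c_1 = (-1)·(15538) + (0)·(11012) + (0)·(-7930) + (-1)·(-92009) + (0)·(-20065) + (2)·(-27687) = 21097
  c_2 = (0)·(15538) + (1)·(11012) + (0)·(-7930) + (0)·(-92009) + (0)·(-20065) + (0)·(-27687) = 11012
  c_3 = (0)·(15538) + (0)·(11012) + (-1)·(-7930) + (0)·(-92009) + (0)·(-20065) + (0)·(-27687) = 7930
  c_4 = (0)·(15538) + (0)·(11012) + (0)·(-7930) + (-1)·(-92009) + (-1)·(-20065) + (4)·(-27687) = 1326
  c_5 = (-2)·(15538) + (0)·(11012) + (0)·(-7930) + (-2)·(-92009) + (1)·(-20065) + (4)·(-27687) = 22129
  c_6 = (-2)·(15538) + (0)·(11012) + (0)·(-7930) + (-2)·(-92009) + (0)·(-20065) + (5)·(-27687) = 14507
Expand coordinatewise in base 13:
  c_1 = 21097 = 11·13^0 + 10·13^1 + 7·13^2 + 9·13^3
  c_2 = 11012 = 1·13^0 + 2·13^1 + 0·13^2 + 5·13^3
  c_3 = 7930 = 0·13^0 + 12·13^1 + 7·13^2 + 3·13^3
  c_4 = 1326 = 0·13^0 + 11·13^1 + 7·13^2
  c_5 = 22129 = 3·13^0 + 12·13^1 + 0·13^2 + 10·13^3
  c_6 = 14507 = 12·13^0 + 10·13^1 + 7·13^2 + 6·13^3
p-restricted factor λ_0 = (11, 1, 0, 0, 3, 12)
p-restricted factor λ_1 = (10, 2, 12, 11, 12, 10)
p-restricted factor λ_2 = (7, 0, 7, 7, 0, 7)
p-restricted factor λ_3 = (9, 5, 3, 0, 10, 6)

((11, 1, 0, 0, 3, 12), (10, 2, 12, 11, 12, 10), (7, 0, 7, 7, 0, 7), (9, 5, 3, 0, 10, 6))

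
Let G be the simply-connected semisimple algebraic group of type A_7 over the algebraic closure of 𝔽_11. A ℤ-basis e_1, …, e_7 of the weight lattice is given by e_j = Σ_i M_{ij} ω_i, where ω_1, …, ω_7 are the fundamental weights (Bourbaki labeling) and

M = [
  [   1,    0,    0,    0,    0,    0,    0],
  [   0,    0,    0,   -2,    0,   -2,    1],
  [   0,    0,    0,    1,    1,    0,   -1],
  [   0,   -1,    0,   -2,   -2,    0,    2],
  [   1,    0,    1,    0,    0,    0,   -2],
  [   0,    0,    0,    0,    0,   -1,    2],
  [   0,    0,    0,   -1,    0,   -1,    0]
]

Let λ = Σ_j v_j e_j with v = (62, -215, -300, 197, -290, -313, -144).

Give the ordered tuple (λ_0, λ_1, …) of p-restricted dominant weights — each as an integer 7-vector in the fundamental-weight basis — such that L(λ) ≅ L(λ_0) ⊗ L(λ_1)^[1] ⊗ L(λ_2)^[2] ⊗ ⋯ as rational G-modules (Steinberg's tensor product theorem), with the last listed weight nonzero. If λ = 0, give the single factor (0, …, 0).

((7, 0, 7, 3, 6, 3, 6), (5, 8, 4, 10, 4, 2, 10))

Compute c_i = Σ_j M_{ij} v_j with v = (62, -215, -300, 197, -290, -313, -144):
  c_1 = (1)·(62) + (0)·(-215) + (0)·(-300) + (0)·(197) + (0)·(-290) + (0)·(-313) + (0)·(-144) = 62
  c_2 = (0)·(62) + (0)·(-215) + (0)·(-300) + (-2)·(197) + (0)·(-290) + (-2)·(-313) + (1)·(-144) = 88
  c_3 = (0)·(62) + (0)·(-215) + (0)·(-300) + (1)·(197) + (1)·(-290) + (0)·(-313) + (-1)·(-144) = 51
  c_4 = (0)·(62) + (-1)·(-215) + (0)·(-300) + (-2)·(197) + (-2)·(-290) + (0)·(-313) + (2)·(-144) = 113
  c_5 = (1)·(62) + (0)·(-215) + (1)·(-300) + (0)·(197) + (0)·(-290) + (0)·(-313) + (-2)·(-144) = 50
  c_6 = (0)·(62) + (0)·(-215) + (0)·(-300) + (0)·(197) + (0)·(-290) + (-1)·(-313) + (2)·(-144) = 25
  c_7 = (0)·(62) + (0)·(-215) + (0)·(-300) + (-1)·(197) + (0)·(-290) + (-1)·(-313) + (0)·(-144) = 116
Expand coordinatewise in base 11:
  c_1 = 62 = 7·11^0 + 5·11^1
  c_2 = 88 = 0·11^0 + 8·11^1
  c_3 = 51 = 7·11^0 + 4·11^1
  c_4 = 113 = 3·11^0 + 10·11^1
  c_5 = 50 = 6·11^0 + 4·11^1
  c_6 = 25 = 3·11^0 + 2·11^1
  c_7 = 116 = 6·11^0 + 10·11^1
Factor λ_0 = (7, 0, 7, 3, 6, 3, 6)
Factor λ_1 = (5, 8, 4, 10, 4, 2, 10)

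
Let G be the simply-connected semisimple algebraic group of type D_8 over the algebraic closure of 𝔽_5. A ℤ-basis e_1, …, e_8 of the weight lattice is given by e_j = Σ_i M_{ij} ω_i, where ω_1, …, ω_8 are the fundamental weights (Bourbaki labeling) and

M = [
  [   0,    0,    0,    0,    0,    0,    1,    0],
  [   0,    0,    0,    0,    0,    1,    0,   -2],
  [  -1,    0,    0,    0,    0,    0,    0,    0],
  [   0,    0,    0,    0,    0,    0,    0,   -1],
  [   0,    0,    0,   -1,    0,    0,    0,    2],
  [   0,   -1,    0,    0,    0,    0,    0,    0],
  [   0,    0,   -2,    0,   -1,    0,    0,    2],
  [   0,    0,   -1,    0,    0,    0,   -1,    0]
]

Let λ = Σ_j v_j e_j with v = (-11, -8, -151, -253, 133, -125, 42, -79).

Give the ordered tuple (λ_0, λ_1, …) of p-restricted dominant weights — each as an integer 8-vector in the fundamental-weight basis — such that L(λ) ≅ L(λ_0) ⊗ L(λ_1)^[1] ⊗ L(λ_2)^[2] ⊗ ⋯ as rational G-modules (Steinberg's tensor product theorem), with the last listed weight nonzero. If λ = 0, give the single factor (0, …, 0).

Converting to the ω-basis (c_i = row i of M dotted with v = (-11, -8, -151, -253, 133, -125, 42, -79)):
  c_1 = (0)·(-11) + (0)·(-8) + (0)·(-151) + (0)·(-253) + (0)·(133) + (0)·(-125) + (1)·(42) + (0)·(-79) = 42
  c_2 = (0)·(-11) + (0)·(-8) + (0)·(-151) + (0)·(-253) + (0)·(133) + (1)·(-125) + (0)·(42) + (-2)·(-79) = 33
  c_3 = (-1)·(-11) + (0)·(-8) + (0)·(-151) + (0)·(-253) + (0)·(133) + (0)·(-125) + (0)·(42) + (0)·(-79) = 11
  c_4 = (0)·(-11) + (0)·(-8) + (0)·(-151) + (0)·(-253) + (0)·(133) + (0)·(-125) + (0)·(42) + (-1)·(-79) = 79
  c_5 = (0)·(-11) + (0)·(-8) + (0)·(-151) + (-1)·(-253) + (0)·(133) + (0)·(-125) + (0)·(42) + (2)·(-79) = 95
  c_6 = (0)·(-11) + (-1)·(-8) + (0)·(-151) + (0)·(-253) + (0)·(133) + (0)·(-125) + (0)·(42) + (0)·(-79) = 8
  c_7 = (0)·(-11) + (0)·(-8) + (-2)·(-151) + (0)·(-253) + (-1)·(133) + (0)·(-125) + (0)·(42) + (2)·(-79) = 11
  c_8 = (0)·(-11) + (0)·(-8) + (-1)·(-151) + (0)·(-253) + (0)·(133) + (0)·(-125) + (-1)·(42) + (0)·(-79) = 109
Expand coordinatewise in base 5:
  c_1 = 42 = 2·5^0 + 3·5^1 + 1·5^2
  c_2 = 33 = 3·5^0 + 1·5^1 + 1·5^2
  c_3 = 11 = 1·5^0 + 2·5^1
  c_4 = 79 = 4·5^0 + 0·5^1 + 3·5^2
  c_5 = 95 = 0·5^0 + 4·5^1 + 3·5^2
  c_6 = 8 = 3·5^0 + 1·5^1
  c_7 = 11 = 1·5^0 + 2·5^1
  c_8 = 109 = 4·5^0 + 1·5^1 + 4·5^2
p-restricted factor λ_0 = (2, 3, 1, 4, 0, 3, 1, 4)
p-restricted factor λ_1 = (3, 1, 2, 0, 4, 1, 2, 1)
p-restricted factor λ_2 = (1, 1, 0, 3, 3, 0, 0, 4)

((2, 3, 1, 4, 0, 3, 1, 4), (3, 1, 2, 0, 4, 1, 2, 1), (1, 1, 0, 3, 3, 0, 0, 4))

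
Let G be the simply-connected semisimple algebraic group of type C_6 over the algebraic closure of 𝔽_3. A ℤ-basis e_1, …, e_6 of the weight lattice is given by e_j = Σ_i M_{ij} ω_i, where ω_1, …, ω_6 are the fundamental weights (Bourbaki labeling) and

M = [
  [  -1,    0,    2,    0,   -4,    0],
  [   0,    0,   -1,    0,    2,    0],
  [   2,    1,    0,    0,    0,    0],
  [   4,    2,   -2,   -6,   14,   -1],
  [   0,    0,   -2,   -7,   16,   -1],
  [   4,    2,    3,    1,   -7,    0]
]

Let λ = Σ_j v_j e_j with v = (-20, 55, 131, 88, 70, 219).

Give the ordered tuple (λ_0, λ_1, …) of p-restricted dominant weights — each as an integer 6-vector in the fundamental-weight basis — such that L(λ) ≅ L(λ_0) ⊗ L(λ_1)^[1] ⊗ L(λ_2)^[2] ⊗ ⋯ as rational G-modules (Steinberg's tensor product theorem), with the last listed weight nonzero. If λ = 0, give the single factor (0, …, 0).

((2, 0, 0, 1, 2, 0), (0, 0, 2, 0, 1, 1), (0, 1, 1, 0, 2, 2))

ω-coordinates c = M·v, v = (-20, 55, 131, 88, 70, 219):
  c_1 = (-1)·(-20) + 0·55 + 2·131 + 0·88 + (-4)·(70) + 0·219 = 2
  c_2 = (0)·(-20) + 0·55 + (-1)·(131) + 0·88 + 2·70 + 0·219 = 9
  c_3 = (2)·(-20) + 1·55 + 0·131 + 0·88 + 0·70 + 0·219 = 15
  c_4 = (4)·(-20) + 2·55 + (-2)·(131) + (-6)·(88) + 14·70 + (-1)·(219) = 1
  c_5 = (0)·(-20) + 0·55 + (-2)·(131) + (-7)·(88) + 16·70 + (-1)·(219) = 23
  c_6 = (4)·(-20) + 2·55 + 3·131 + 1·88 + (-7)·(70) + 0·219 = 21
Writing each c_i in base p = 3:
  c_1 = 2 = 2·3^0
  c_2 = 9 = 0·3^0 + 0·3^1 + 1·3^2
  c_3 = 15 = 0·3^0 + 2·3^1 + 1·3^2
  c_4 = 1 = 1·3^0
  c_5 = 23 = 2·3^0 + 1·3^1 + 2·3^2
  c_6 = 21 = 0·3^0 + 1·3^1 + 2·3^2
Factor λ_0 = (2, 0, 0, 1, 2, 0)
Factor λ_1 = (0, 0, 2, 0, 1, 1)
Factor λ_2 = (0, 1, 1, 0, 2, 2)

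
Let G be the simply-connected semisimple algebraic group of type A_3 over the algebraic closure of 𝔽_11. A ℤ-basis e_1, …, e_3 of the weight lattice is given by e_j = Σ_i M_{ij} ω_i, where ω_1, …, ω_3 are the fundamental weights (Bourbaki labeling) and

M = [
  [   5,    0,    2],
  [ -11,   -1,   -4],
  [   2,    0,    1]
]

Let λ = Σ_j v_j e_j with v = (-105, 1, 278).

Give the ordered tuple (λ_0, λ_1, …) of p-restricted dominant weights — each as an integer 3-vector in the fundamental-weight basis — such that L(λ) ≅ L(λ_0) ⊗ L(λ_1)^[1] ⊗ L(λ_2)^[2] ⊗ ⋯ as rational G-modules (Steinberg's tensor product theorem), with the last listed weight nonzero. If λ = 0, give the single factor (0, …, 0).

((9, 9, 2), (2, 3, 6))

Converting to the ω-basis (c_i = row i of M dotted with v = (-105, 1, 278)):
  c_1 = 5*-105 + 0*1 + 2*278 = 31
  c_2 = -11*-105 + -1*1 + -4*278 = 42
  c_3 = 2*-105 + 0*1 + 1*278 = 68
Expand coordinatewise in base 11:
  c_1 = 31 = 9·11^0 + 2·11^1
  c_2 = 42 = 9·11^0 + 3·11^1
  c_3 = 68 = 2·11^0 + 6·11^1
p-restricted factor λ_0 = (9, 9, 2)
p-restricted factor λ_1 = (2, 3, 6)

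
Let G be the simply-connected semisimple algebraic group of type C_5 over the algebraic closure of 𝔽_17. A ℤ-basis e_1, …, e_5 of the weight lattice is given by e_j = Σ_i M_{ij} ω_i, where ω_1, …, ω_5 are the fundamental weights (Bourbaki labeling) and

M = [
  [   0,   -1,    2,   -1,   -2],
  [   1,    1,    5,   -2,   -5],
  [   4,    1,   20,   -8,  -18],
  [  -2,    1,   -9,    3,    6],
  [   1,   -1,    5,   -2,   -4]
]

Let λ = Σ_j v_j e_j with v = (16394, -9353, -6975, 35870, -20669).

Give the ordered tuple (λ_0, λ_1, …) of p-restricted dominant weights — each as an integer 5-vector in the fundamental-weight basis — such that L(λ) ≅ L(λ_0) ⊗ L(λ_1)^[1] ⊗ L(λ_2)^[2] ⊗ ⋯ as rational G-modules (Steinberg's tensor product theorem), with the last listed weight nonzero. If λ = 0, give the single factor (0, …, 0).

ω-coordinates c = M·v, v = (16394, -9353, -6975, 35870, -20669):
  c_1 = (0)·(16394) + (-1)·(-9353) + (2)·(-6975) + (-1)·(35870) + (-2)·(-20669) = 871
  c_2 = (1)·(16394) + (1)·(-9353) + (5)·(-6975) + (-2)·(35870) + (-5)·(-20669) = 3771
  c_3 = (4)·(16394) + (1)·(-9353) + (20)·(-6975) + (-8)·(35870) + (-18)·(-20669) = 1805
  c_4 = (-2)·(16394) + (1)·(-9353) + (-9)·(-6975) + (3)·(35870) + (6)·(-20669) = 4230
  c_5 = (1)·(16394) + (-1)·(-9353) + (5)·(-6975) + (-2)·(35870) + (-4)·(-20669) = 1808
p = 17; digits c_i = Σ_j d_{ij}·17^j, 0 ≤ d_{ij} < 17:
  c_1 = 871 = 4·17^0 + 0·17^1 + 3·17^2
  c_2 = 3771 = 14·17^0 + 0·17^1 + 13·17^2
  c_3 = 1805 = 3·17^0 + 4·17^1 + 6·17^2
  c_4 = 4230 = 14·17^0 + 10·17^1 + 14·17^2
  c_5 = 1808 = 6·17^0 + 4·17^1 + 6·17^2
p-restricted factor λ_0 = (4, 14, 3, 14, 6)
p-restricted factor λ_1 = (0, 0, 4, 10, 4)
p-restricted factor λ_2 = (3, 13, 6, 14, 6)

((4, 14, 3, 14, 6), (0, 0, 4, 10, 4), (3, 13, 6, 14, 6))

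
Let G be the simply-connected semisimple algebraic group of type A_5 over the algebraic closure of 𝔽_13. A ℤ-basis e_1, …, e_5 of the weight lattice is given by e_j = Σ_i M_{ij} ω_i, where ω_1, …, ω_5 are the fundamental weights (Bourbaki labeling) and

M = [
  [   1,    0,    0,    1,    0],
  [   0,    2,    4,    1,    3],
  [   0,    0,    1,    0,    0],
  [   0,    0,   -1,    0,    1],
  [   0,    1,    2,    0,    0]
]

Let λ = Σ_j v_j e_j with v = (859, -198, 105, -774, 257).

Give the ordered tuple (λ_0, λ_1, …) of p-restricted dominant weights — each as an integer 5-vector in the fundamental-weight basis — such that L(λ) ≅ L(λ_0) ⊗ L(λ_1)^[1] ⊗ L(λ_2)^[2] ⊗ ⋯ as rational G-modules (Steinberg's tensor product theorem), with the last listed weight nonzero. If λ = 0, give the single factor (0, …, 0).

((7, 8, 1, 9, 12), (6, 1, 8, 11, 0))

ω-coordinates c = M·v, v = (859, -198, 105, -774, 257):
  c_1 = (1)·(859) + (0)·(-198) + (0)·(105) + (1)·(-774) + (0)·(257) = 85
  c_2 = (0)·(859) + (2)·(-198) + (4)·(105) + (1)·(-774) + (3)·(257) = 21
  c_3 = (0)·(859) + (0)·(-198) + (1)·(105) + (0)·(-774) + (0)·(257) = 105
  c_4 = (0)·(859) + (0)·(-198) + (-1)·(105) + (0)·(-774) + (1)·(257) = 152
  c_5 = (0)·(859) + (1)·(-198) + (2)·(105) + (0)·(-774) + (0)·(257) = 12
Writing each c_i in base p = 13:
  c_1 = 85 = 7·13^0 + 6·13^1
  c_2 = 21 = 8·13^0 + 1·13^1
  c_3 = 105 = 1·13^0 + 8·13^1
  c_4 = 152 = 9·13^0 + 11·13^1
  c_5 = 12 = 12·13^0
p-restricted factor λ_0 = (7, 8, 1, 9, 12)
p-restricted factor λ_1 = (6, 1, 8, 11, 0)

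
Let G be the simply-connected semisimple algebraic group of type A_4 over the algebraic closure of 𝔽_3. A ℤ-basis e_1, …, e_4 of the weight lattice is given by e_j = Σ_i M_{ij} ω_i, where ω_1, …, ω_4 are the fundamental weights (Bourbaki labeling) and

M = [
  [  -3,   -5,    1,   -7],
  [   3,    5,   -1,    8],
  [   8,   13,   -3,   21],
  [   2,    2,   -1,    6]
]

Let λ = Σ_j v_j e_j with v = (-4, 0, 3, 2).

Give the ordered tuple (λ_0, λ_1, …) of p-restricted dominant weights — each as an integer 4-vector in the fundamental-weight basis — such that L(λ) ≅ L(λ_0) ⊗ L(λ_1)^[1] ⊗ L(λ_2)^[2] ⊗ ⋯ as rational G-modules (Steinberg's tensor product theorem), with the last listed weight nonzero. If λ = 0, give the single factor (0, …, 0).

((1, 1, 1, 1),)

ω-coordinates c = M·v, v = (-4, 0, 3, 2):
  c_1 = -3*-4 + -5*0 + 1*3 + -7*2 = 1
  c_2 = 3*-4 + 5*0 + -1*3 + 8*2 = 1
  c_3 = 8*-4 + 13*0 + -3*3 + 21*2 = 1
  c_4 = 2*-4 + 2*0 + -1*3 + 6*2 = 1
p = 3; digits c_i = Σ_j d_{ij}·3^j, 0 ≤ d_{ij} < 3:
  c_1 = 1 = 1·3^0
  c_2 = 1 = 1·3^0
  c_3 = 1 = 1·3^0
  c_4 = 1 = 1·3^0
Factor λ_0 = (1, 1, 1, 1)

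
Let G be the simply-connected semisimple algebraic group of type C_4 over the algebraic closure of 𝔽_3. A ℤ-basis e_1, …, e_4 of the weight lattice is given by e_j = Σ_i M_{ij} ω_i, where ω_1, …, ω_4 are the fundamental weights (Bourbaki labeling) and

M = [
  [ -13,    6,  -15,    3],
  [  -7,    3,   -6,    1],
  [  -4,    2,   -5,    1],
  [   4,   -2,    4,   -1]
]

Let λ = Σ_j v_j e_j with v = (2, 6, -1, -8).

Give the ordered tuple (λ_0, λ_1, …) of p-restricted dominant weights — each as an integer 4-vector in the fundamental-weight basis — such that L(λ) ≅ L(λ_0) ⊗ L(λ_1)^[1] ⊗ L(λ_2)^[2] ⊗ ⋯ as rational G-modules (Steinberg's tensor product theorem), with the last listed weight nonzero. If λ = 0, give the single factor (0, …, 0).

Compute c_i = Σ_j M_{ij} v_j with v = (2, 6, -1, -8):
  c_1 = (-13)·(2) + (6)·(6) + (-15)·(-1) + (3)·(-8) = 1
  c_2 = (-7)·(2) + (3)·(6) + (-6)·(-1) + (1)·(-8) = 2
  c_3 = (-4)·(2) + (2)·(6) + (-5)·(-1) + (1)·(-8) = 1
  c_4 = (4)·(2) + (-2)·(6) + (4)·(-1) + (-1)·(-8) = 0
Base-3 expansion of each c_i:
  c_1 = 1 = 1·3^0
  c_2 = 2 = 2·3^0
  c_3 = 1 = 1·3^0
  c_4 = 0
λ_0 = (1, 2, 1, 0)

((1, 2, 1, 0),)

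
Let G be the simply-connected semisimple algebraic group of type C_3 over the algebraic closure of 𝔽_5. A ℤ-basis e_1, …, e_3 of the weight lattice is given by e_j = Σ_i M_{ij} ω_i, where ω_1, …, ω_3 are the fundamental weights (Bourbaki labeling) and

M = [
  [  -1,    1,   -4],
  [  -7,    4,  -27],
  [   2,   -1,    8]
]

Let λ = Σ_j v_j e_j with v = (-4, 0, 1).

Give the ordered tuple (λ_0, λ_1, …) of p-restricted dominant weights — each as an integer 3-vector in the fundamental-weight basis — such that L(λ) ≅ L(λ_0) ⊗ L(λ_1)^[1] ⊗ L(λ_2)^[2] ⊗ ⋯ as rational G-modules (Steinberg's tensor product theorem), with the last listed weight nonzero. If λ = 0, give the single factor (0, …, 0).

Converting to the ω-basis (c_i = row i of M dotted with v = (-4, 0, 1)):
  c_1 = (-1)·(-4) + 1·0 + (-4)·(1) = 0
  c_2 = (-7)·(-4) + 4·0 + (-27)·(1) = 1
  c_3 = (2)·(-4) + (-1)·(0) + 8·1 = 0
Expand coordinatewise in base 5:
  c_1 = 0
  c_2 = 1 = 1·5^0
  c_3 = 0
λ_0 = (0, 1, 0)

((0, 1, 0),)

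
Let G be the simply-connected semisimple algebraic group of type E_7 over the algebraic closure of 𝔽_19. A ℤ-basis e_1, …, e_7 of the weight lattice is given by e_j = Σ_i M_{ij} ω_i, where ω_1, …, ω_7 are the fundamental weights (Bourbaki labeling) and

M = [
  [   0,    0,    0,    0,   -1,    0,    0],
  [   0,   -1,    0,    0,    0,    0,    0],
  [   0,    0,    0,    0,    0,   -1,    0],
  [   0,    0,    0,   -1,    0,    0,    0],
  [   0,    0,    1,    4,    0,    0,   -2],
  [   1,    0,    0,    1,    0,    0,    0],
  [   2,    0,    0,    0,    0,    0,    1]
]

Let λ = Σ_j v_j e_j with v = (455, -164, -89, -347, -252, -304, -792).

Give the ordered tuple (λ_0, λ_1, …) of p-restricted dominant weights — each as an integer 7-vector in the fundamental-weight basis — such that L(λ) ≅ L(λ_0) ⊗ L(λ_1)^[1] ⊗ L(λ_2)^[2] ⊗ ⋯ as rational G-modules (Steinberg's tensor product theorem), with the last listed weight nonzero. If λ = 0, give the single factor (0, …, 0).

((5, 12, 0, 5, 12, 13, 4), (13, 8, 16, 18, 5, 5, 6))

In the fundamental-weight basis, λ has coordinates c = M·v (v = (455, -164, -89, -347, -252, -304, -792)):
  c_1 = (0)·(455) + (0)·(-164) + (0)·(-89) + (0)·(-347) + (-1)·(-252) + (0)·(-304) + (0)·(-792) = 252
  c_2 = (0)·(455) + (-1)·(-164) + (0)·(-89) + (0)·(-347) + (0)·(-252) + (0)·(-304) + (0)·(-792) = 164
  c_3 = (0)·(455) + (0)·(-164) + (0)·(-89) + (0)·(-347) + (0)·(-252) + (-1)·(-304) + (0)·(-792) = 304
  c_4 = (0)·(455) + (0)·(-164) + (0)·(-89) + (-1)·(-347) + (0)·(-252) + (0)·(-304) + (0)·(-792) = 347
  c_5 = (0)·(455) + (0)·(-164) + (1)·(-89) + (4)·(-347) + (0)·(-252) + (0)·(-304) + (-2)·(-792) = 107
  c_6 = (1)·(455) + (0)·(-164) + (0)·(-89) + (1)·(-347) + (0)·(-252) + (0)·(-304) + (0)·(-792) = 108
  c_7 = (2)·(455) + (0)·(-164) + (0)·(-89) + (0)·(-347) + (0)·(-252) + (0)·(-304) + (1)·(-792) = 118
p = 19; digits c_i = Σ_j d_{ij}·19^j, 0 ≤ d_{ij} < 19:
  c_1 = 252 = 5·19^0 + 13·19^1
  c_2 = 164 = 12·19^0 + 8·19^1
  c_3 = 304 = 0·19^0 + 16·19^1
  c_4 = 347 = 5·19^0 + 18·19^1
  c_5 = 107 = 12·19^0 + 5·19^1
  c_6 = 108 = 13·19^0 + 5·19^1
  c_7 = 118 = 4·19^0 + 6·19^1
λ_0 = (5, 12, 0, 5, 12, 13, 4)
λ_1 = (13, 8, 16, 18, 5, 5, 6)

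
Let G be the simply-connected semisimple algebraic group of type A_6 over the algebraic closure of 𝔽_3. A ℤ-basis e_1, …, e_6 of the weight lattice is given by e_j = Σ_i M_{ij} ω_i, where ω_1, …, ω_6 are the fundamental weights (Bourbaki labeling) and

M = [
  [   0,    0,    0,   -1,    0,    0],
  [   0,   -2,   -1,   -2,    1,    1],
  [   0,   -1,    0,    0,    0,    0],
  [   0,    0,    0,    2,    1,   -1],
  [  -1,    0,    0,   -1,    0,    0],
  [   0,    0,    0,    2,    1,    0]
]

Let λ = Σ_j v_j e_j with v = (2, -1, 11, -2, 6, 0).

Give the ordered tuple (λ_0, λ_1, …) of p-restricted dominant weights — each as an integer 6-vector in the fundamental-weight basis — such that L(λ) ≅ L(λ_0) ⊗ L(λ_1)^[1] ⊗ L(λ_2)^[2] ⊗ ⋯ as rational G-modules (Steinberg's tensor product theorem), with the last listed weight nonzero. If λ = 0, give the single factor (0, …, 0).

ω-coordinates c = M·v, v = (2, -1, 11, -2, 6, 0):
  c_1 = (0)·(2) + (0)·(-1) + (0)·(11) + (-1)·(-2) + (0)·(6) + (0)·(0) = 2
  c_2 = (0)·(2) + (-2)·(-1) + (-1)·(11) + (-2)·(-2) + (1)·(6) + (1)·(0) = 1
  c_3 = (0)·(2) + (-1)·(-1) + (0)·(11) + (0)·(-2) + (0)·(6) + (0)·(0) = 1
  c_4 = (0)·(2) + (0)·(-1) + (0)·(11) + (2)·(-2) + (1)·(6) + (-1)·(0) = 2
  c_5 = (-1)·(2) + (0)·(-1) + (0)·(11) + (-1)·(-2) + (0)·(6) + (0)·(0) = 0
  c_6 = (0)·(2) + (0)·(-1) + (0)·(11) + (2)·(-2) + (1)·(6) + (0)·(0) = 2
Writing each c_i in base p = 3:
  c_1 = 2 = 2·3^0
  c_2 = 1 = 1·3^0
  c_3 = 1 = 1·3^0
  c_4 = 2 = 2·3^0
  c_5 = 0
  c_6 = 2 = 2·3^0
Factor λ_0 = (2, 1, 1, 2, 0, 2)

((2, 1, 1, 2, 0, 2),)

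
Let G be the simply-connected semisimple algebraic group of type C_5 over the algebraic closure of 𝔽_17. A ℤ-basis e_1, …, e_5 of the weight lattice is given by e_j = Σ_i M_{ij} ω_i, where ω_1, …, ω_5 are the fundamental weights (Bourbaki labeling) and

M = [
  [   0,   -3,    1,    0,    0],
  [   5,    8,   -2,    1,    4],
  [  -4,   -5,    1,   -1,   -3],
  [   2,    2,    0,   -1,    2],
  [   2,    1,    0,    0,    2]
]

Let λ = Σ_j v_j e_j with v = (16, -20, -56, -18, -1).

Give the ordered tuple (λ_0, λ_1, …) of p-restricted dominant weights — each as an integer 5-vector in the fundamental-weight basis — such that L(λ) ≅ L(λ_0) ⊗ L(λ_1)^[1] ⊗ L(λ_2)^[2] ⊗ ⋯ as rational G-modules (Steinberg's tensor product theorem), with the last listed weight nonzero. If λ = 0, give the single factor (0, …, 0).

((4, 10, 1, 8, 10),)

In the fundamental-weight basis, λ has coordinates c = M·v (v = (16, -20, -56, -18, -1)):
  c_1 = 0·16 + (-3)·(-20) + (1)·(-56) + (0)·(-18) + (0)·(-1) = 4
  c_2 = 5·16 + (8)·(-20) + (-2)·(-56) + (1)·(-18) + (4)·(-1) = 10
  c_3 = (-4)·(16) + (-5)·(-20) + (1)·(-56) + (-1)·(-18) + (-3)·(-1) = 1
  c_4 = 2·16 + (2)·(-20) + (0)·(-56) + (-1)·(-18) + (2)·(-1) = 8
  c_5 = 2·16 + (1)·(-20) + (0)·(-56) + (0)·(-18) + (2)·(-1) = 10
p = 17; digits c_i = Σ_j d_{ij}·17^j, 0 ≤ d_{ij} < 17:
  c_1 = 4 = 4·17^0
  c_2 = 10 = 10·17^0
  c_3 = 1 = 1·17^0
  c_4 = 8 = 8·17^0
  c_5 = 10 = 10·17^0
Factor λ_0 = (4, 10, 1, 8, 10)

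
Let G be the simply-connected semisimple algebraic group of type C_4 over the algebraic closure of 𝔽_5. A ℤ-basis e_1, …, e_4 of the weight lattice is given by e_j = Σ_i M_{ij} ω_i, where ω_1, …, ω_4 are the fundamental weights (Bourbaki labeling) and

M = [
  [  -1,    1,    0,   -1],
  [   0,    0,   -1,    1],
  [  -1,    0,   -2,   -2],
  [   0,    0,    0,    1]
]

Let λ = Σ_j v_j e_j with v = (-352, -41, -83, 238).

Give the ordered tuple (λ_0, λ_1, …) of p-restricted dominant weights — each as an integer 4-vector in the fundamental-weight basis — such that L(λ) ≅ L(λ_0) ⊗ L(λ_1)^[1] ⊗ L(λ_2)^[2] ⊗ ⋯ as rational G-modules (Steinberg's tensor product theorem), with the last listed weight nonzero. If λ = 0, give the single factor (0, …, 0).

Compute c_i = Σ_j M_{ij} v_j with v = (-352, -41, -83, 238):
  c_1 = (-1)·(-352) + (1)·(-41) + (0)·(-83) + (-1)·(238) = 73
  c_2 = (0)·(-352) + (0)·(-41) + (-1)·(-83) + (1)·(238) = 321
  c_3 = (-1)·(-352) + (0)·(-41) + (-2)·(-83) + (-2)·(238) = 42
  c_4 = (0)·(-352) + (0)·(-41) + (0)·(-83) + (1)·(238) = 238
p = 5; digits c_i = Σ_j d_{ij}·5^j, 0 ≤ d_{ij} < 5:
  c_1 = 73 = 3·5^0 + 4·5^1 + 2·5^2
  c_2 = 321 = 1·5^0 + 4·5^1 + 2·5^2 + 2·5^3
  c_3 = 42 = 2·5^0 + 3·5^1 + 1·5^2
  c_4 = 238 = 3·5^0 + 2·5^1 + 4·5^2 + 1·5^3
λ_0 = (3, 1, 2, 3)
λ_1 = (4, 4, 3, 2)
λ_2 = (2, 2, 1, 4)
λ_3 = (0, 2, 0, 1)

((3, 1, 2, 3), (4, 4, 3, 2), (2, 2, 1, 4), (0, 2, 0, 1))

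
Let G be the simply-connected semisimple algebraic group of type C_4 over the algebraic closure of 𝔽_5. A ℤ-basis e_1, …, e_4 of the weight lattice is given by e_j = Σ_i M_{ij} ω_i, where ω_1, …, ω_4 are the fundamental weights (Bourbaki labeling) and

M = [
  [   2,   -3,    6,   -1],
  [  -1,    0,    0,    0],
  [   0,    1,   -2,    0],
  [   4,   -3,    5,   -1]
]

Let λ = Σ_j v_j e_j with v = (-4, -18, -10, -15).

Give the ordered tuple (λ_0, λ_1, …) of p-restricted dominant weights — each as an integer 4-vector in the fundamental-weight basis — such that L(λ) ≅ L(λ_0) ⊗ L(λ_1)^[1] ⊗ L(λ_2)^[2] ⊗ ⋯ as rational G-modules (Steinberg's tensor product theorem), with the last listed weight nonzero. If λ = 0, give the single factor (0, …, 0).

Converting to the ω-basis (c_i = row i of M dotted with v = (-4, -18, -10, -15)):
  c_1 = (2)·(-4) + (-3)·(-18) + (6)·(-10) + (-1)·(-15) = 1
  c_2 = (-1)·(-4) + (0)·(-18) + (0)·(-10) + (0)·(-15) = 4
  c_3 = (0)·(-4) + (1)·(-18) + (-2)·(-10) + (0)·(-15) = 2
  c_4 = (4)·(-4) + (-3)·(-18) + (5)·(-10) + (-1)·(-15) = 3
Base-5 expansion of each c_i:
  c_1 = 1 = 1·5^0
  c_2 = 4 = 4·5^0
  c_3 = 2 = 2·5^0
  c_4 = 3 = 3·5^0
p-restricted factor λ_0 = (1, 4, 2, 3)

((1, 4, 2, 3),)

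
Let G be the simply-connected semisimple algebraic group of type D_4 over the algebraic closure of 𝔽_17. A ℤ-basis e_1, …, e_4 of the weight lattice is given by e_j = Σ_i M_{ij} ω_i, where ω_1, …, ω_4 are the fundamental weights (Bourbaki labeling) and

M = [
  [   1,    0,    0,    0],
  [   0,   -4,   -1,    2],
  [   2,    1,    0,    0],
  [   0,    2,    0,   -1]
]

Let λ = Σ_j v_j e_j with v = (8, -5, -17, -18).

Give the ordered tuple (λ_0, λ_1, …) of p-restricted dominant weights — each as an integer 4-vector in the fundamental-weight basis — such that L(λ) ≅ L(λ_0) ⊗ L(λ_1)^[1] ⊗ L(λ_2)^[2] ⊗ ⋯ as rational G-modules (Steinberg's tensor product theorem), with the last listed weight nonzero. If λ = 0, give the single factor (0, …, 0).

Change of basis e → ω: c = M·v where v = (8, -5, -17, -18):
  c_1 = 1·8 + (0)·(-5) + (0)·(-17) + (0)·(-18) = 8
  c_2 = 0·8 + (-4)·(-5) + (-1)·(-17) + (2)·(-18) = 1
  c_3 = 2·8 + (1)·(-5) + (0)·(-17) + (0)·(-18) = 11
  c_4 = 0·8 + (2)·(-5) + (0)·(-17) + (-1)·(-18) = 8
Expand coordinatewise in base 17:
  c_1 = 8 = 8·17^0
  c_2 = 1 = 1·17^0
  c_3 = 11 = 11·17^0
  c_4 = 8 = 8·17^0
λ_0 = (8, 1, 11, 8)

((8, 1, 11, 8),)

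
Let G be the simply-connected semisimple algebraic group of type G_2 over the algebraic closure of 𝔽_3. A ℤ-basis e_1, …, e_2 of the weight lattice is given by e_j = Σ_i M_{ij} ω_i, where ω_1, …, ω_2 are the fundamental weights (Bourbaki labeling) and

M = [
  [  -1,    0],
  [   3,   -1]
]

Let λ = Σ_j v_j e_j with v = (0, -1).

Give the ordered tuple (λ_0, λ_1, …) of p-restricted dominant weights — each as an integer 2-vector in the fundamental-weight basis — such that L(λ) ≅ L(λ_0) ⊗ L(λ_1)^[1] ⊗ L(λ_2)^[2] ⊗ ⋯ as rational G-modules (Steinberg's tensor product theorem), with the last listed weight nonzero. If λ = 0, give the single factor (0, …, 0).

Compute c_i = Σ_j M_{ij} v_j with v = (0, -1):
  c_1 = -1*0 + 0*-1 = 0
  c_2 = 3*0 + -1*-1 = 1
Base-3 expansion of each c_i:
  c_1 = 0
  c_2 = 1 = 1·3^0
p-restricted factor λ_0 = (0, 1)

((0, 1),)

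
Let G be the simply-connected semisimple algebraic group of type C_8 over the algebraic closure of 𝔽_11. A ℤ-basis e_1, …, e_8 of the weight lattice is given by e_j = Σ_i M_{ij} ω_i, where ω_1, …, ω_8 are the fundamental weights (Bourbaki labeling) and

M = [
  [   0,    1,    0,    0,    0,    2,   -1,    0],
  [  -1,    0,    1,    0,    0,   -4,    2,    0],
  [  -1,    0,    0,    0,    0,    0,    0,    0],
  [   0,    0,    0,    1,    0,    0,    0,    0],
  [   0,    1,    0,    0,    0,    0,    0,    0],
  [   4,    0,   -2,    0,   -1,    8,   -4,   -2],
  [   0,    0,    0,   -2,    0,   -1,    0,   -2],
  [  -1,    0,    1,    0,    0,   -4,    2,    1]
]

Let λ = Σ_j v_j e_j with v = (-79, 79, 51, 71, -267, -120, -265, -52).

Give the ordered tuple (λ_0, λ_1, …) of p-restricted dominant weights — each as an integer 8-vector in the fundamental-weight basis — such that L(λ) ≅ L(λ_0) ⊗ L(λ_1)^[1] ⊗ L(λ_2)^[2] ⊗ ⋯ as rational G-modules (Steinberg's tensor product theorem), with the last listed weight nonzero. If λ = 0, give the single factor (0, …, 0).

((5, 3, 2, 5, 2, 9, 5, 6), (9, 7, 7, 6, 7, 4, 7, 2))

In the fundamental-weight basis, λ has coordinates c = M·v (v = (-79, 79, 51, 71, -267, -120, -265, -52)):
  c_1 = 0*-79 + 1*79 + 0*51 + 0*71 + 0*-267 + 2*-120 + -1*-265 + 0*-52 = 104
  c_2 = -1*-79 + 0*79 + 1*51 + 0*71 + 0*-267 + -4*-120 + 2*-265 + 0*-52 = 80
  c_3 = -1*-79 + 0*79 + 0*51 + 0*71 + 0*-267 + 0*-120 + 0*-265 + 0*-52 = 79
  c_4 = 0*-79 + 0*79 + 0*51 + 1*71 + 0*-267 + 0*-120 + 0*-265 + 0*-52 = 71
  c_5 = 0*-79 + 1*79 + 0*51 + 0*71 + 0*-267 + 0*-120 + 0*-265 + 0*-52 = 79
  c_6 = 4*-79 + 0*79 + -2*51 + 0*71 + -1*-267 + 8*-120 + -4*-265 + -2*-52 = 53
  c_7 = 0*-79 + 0*79 + 0*51 + -2*71 + 0*-267 + -1*-120 + 0*-265 + -2*-52 = 82
  c_8 = -1*-79 + 0*79 + 1*51 + 0*71 + 0*-267 + -4*-120 + 2*-265 + 1*-52 = 28
Writing each c_i in base p = 11:
  c_1 = 104 = 5·11^0 + 9·11^1
  c_2 = 80 = 3·11^0 + 7·11^1
  c_3 = 79 = 2·11^0 + 7·11^1
  c_4 = 71 = 5·11^0 + 6·11^1
  c_5 = 79 = 2·11^0 + 7·11^1
  c_6 = 53 = 9·11^0 + 4·11^1
  c_7 = 82 = 5·11^0 + 7·11^1
  c_8 = 28 = 6·11^0 + 2·11^1
Factor λ_0 = (5, 3, 2, 5, 2, 9, 5, 6)
Factor λ_1 = (9, 7, 7, 6, 7, 4, 7, 2)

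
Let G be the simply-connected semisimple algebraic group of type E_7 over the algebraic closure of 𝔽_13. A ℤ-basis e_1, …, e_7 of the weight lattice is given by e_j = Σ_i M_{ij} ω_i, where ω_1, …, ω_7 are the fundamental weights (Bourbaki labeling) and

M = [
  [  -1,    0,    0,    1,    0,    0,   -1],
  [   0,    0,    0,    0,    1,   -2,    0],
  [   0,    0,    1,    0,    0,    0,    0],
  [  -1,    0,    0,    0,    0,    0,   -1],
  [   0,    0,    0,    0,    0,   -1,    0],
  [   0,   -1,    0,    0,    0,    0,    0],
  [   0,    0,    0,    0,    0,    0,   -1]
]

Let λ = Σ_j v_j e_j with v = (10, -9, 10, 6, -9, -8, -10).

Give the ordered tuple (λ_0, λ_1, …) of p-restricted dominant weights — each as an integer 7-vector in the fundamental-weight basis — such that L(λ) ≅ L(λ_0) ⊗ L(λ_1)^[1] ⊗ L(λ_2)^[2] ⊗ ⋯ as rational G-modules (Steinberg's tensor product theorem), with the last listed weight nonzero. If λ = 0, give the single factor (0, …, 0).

((6, 7, 10, 0, 8, 9, 10),)

Compute c_i = Σ_j M_{ij} v_j with v = (10, -9, 10, 6, -9, -8, -10):
  c_1 = (-1)·(10) + (0)·(-9) + (0)·(10) + (1)·(6) + (0)·(-9) + (0)·(-8) + (-1)·(-10) = 6
  c_2 = (0)·(10) + (0)·(-9) + (0)·(10) + (0)·(6) + (1)·(-9) + (-2)·(-8) + (0)·(-10) = 7
  c_3 = (0)·(10) + (0)·(-9) + (1)·(10) + (0)·(6) + (0)·(-9) + (0)·(-8) + (0)·(-10) = 10
  c_4 = (-1)·(10) + (0)·(-9) + (0)·(10) + (0)·(6) + (0)·(-9) + (0)·(-8) + (-1)·(-10) = 0
  c_5 = (0)·(10) + (0)·(-9) + (0)·(10) + (0)·(6) + (0)·(-9) + (-1)·(-8) + (0)·(-10) = 8
  c_6 = (0)·(10) + (-1)·(-9) + (0)·(10) + (0)·(6) + (0)·(-9) + (0)·(-8) + (0)·(-10) = 9
  c_7 = (0)·(10) + (0)·(-9) + (0)·(10) + (0)·(6) + (0)·(-9) + (0)·(-8) + (-1)·(-10) = 10
p = 13; digits c_i = Σ_j d_{ij}·13^j, 0 ≤ d_{ij} < 13:
  c_1 = 6 = 6·13^0
  c_2 = 7 = 7·13^0
  c_3 = 10 = 10·13^0
  c_4 = 0
  c_5 = 8 = 8·13^0
  c_6 = 9 = 9·13^0
  c_7 = 10 = 10·13^0
p-restricted factor λ_0 = (6, 7, 10, 0, 8, 9, 10)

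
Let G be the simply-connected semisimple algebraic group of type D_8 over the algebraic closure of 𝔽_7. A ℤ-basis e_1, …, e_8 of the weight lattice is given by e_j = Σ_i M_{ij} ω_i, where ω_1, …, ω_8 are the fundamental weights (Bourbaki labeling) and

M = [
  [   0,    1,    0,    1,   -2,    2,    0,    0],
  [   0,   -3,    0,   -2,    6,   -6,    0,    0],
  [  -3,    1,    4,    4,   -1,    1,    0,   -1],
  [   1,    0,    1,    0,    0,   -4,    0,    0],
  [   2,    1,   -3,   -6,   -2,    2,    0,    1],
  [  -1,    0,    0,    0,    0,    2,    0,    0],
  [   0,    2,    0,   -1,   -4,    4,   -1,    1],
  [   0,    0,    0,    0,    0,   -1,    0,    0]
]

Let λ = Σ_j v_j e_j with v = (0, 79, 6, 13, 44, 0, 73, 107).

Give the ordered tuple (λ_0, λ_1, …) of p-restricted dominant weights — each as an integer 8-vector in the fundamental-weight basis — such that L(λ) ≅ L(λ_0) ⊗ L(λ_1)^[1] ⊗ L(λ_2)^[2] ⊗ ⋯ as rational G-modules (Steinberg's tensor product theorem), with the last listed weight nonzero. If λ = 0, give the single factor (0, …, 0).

Change of basis e → ω: c = M·v where v = (0, 79, 6, 13, 44, 0, 73, 107):
  c_1 = 0*0 + 1*79 + 0*6 + 1*13 + -2*44 + 2*0 + 0*73 + 0*107 = 4
  c_2 = 0*0 + -3*79 + 0*6 + -2*13 + 6*44 + -6*0 + 0*73 + 0*107 = 1
  c_3 = -3*0 + 1*79 + 4*6 + 4*13 + -1*44 + 1*0 + 0*73 + -1*107 = 4
  c_4 = 1*0 + 0*79 + 1*6 + 0*13 + 0*44 + -4*0 + 0*73 + 0*107 = 6
  c_5 = 2*0 + 1*79 + -3*6 + -6*13 + -2*44 + 2*0 + 0*73 + 1*107 = 2
  c_6 = -1*0 + 0*79 + 0*6 + 0*13 + 0*44 + 2*0 + 0*73 + 0*107 = 0
  c_7 = 0*0 + 2*79 + 0*6 + -1*13 + -4*44 + 4*0 + -1*73 + 1*107 = 3
  c_8 = 0*0 + 0*79 + 0*6 + 0*13 + 0*44 + -1*0 + 0*73 + 0*107 = 0
Expand coordinatewise in base 7:
  c_1 = 4 = 4·7^0
  c_2 = 1 = 1·7^0
  c_3 = 4 = 4·7^0
  c_4 = 6 = 6·7^0
  c_5 = 2 = 2·7^0
  c_6 = 0
  c_7 = 3 = 3·7^0
  c_8 = 0
Factor λ_0 = (4, 1, 4, 6, 2, 0, 3, 0)

((4, 1, 4, 6, 2, 0, 3, 0),)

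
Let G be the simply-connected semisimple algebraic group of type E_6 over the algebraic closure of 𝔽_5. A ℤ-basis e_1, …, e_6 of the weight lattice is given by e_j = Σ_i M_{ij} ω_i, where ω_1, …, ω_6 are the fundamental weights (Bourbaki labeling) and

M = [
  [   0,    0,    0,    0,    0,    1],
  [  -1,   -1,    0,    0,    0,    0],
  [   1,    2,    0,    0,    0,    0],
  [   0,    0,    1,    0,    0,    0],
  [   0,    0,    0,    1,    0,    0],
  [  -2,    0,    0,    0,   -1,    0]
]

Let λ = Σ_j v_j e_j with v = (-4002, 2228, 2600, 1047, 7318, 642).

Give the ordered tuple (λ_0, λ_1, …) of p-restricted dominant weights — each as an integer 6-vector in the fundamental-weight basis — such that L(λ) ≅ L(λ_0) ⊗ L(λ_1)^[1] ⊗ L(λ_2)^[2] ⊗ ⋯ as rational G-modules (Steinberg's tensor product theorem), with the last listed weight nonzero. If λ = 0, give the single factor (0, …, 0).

((2, 4, 4, 0, 2, 1), (3, 4, 0, 0, 4, 2), (0, 0, 3, 4, 1, 2), (0, 4, 3, 0, 3, 0), (1, 2, 0, 4, 1, 1))

In the fundamental-weight basis, λ has coordinates c = M·v (v = (-4002, 2228, 2600, 1047, 7318, 642)):
  c_1 = 0*-4002 + 0*2228 + 0*2600 + 0*1047 + 0*7318 + 1*642 = 642
  c_2 = -1*-4002 + -1*2228 + 0*2600 + 0*1047 + 0*7318 + 0*642 = 1774
  c_3 = 1*-4002 + 2*2228 + 0*2600 + 0*1047 + 0*7318 + 0*642 = 454
  c_4 = 0*-4002 + 0*2228 + 1*2600 + 0*1047 + 0*7318 + 0*642 = 2600
  c_5 = 0*-4002 + 0*2228 + 0*2600 + 1*1047 + 0*7318 + 0*642 = 1047
  c_6 = -2*-4002 + 0*2228 + 0*2600 + 0*1047 + -1*7318 + 0*642 = 686
Expand coordinatewise in base 5:
  c_1 = 642 = 2·5^0 + 3·5^1 + 0·5^2 + 0·5^3 + 1·5^4
  c_2 = 1774 = 4·5^0 + 4·5^1 + 0·5^2 + 4·5^3 + 2·5^4
  c_3 = 454 = 4·5^0 + 0·5^1 + 3·5^2 + 3·5^3
  c_4 = 2600 = 0·5^0 + 0·5^1 + 4·5^2 + 0·5^3 + 4·5^4
  c_5 = 1047 = 2·5^0 + 4·5^1 + 1·5^2 + 3·5^3 + 1·5^4
  c_6 = 686 = 1·5^0 + 2·5^1 + 2·5^2 + 0·5^3 + 1·5^4
λ_0 = (2, 4, 4, 0, 2, 1)
λ_1 = (3, 4, 0, 0, 4, 2)
λ_2 = (0, 0, 3, 4, 1, 2)
λ_3 = (0, 4, 3, 0, 3, 0)
λ_4 = (1, 2, 0, 4, 1, 1)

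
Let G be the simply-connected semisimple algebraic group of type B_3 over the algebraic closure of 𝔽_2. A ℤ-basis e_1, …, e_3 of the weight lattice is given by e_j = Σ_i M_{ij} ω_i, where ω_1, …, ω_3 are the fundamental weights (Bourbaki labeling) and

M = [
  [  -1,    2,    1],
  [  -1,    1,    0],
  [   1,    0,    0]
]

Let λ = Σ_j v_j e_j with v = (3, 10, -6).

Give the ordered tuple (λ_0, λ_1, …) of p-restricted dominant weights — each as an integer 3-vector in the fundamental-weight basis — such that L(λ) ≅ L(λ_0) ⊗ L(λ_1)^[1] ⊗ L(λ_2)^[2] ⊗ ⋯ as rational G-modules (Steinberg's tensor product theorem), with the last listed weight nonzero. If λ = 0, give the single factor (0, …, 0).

((1, 1, 1), (1, 1, 1), (0, 1, 0), (1, 0, 0))

Change of basis e → ω: c = M·v where v = (3, 10, -6):
  c_1 = (-1)·(3) + 2·10 + (1)·(-6) = 11
  c_2 = (-1)·(3) + 1·10 + (0)·(-6) = 7
  c_3 = 1·3 + 0·10 + (0)·(-6) = 3
p = 2; digits c_i = Σ_j d_{ij}·2^j, 0 ≤ d_{ij} < 2:
  c_1 = 11 = 1·2^0 + 1·2^1 + 0·2^2 + 1·2^3
  c_2 = 7 = 1·2^0 + 1·2^1 + 1·2^2
  c_3 = 3 = 1·2^0 + 1·2^1
p-restricted factor λ_0 = (1, 1, 1)
p-restricted factor λ_1 = (1, 1, 1)
p-restricted factor λ_2 = (0, 1, 0)
p-restricted factor λ_3 = (1, 0, 0)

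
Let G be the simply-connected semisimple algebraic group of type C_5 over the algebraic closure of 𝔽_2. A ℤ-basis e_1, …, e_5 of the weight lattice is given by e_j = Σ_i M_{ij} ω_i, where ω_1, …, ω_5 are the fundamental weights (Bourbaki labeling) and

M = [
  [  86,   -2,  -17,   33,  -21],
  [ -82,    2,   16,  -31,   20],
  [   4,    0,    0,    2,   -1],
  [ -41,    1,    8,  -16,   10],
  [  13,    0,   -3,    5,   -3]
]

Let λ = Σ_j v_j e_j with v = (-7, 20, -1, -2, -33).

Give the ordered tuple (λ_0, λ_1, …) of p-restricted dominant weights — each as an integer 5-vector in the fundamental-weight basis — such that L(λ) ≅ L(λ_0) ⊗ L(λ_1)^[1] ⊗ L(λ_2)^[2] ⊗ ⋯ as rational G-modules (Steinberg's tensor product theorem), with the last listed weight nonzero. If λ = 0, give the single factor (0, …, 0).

ω-coordinates c = M·v, v = (-7, 20, -1, -2, -33):
  c_1 = (86)·(-7) + (-2)·(20) + (-17)·(-1) + (33)·(-2) + (-21)·(-33) = 2
  c_2 = (-82)·(-7) + (2)·(20) + (16)·(-1) + (-31)·(-2) + (20)·(-33) = 0
  c_3 = (4)·(-7) + (0)·(20) + (0)·(-1) + (2)·(-2) + (-1)·(-33) = 1
  c_4 = (-41)·(-7) + (1)·(20) + (8)·(-1) + (-16)·(-2) + (10)·(-33) = 1
  c_5 = (13)·(-7) + (0)·(20) + (-3)·(-1) + (5)·(-2) + (-3)·(-33) = 1
Base-2 expansion of each c_i:
  c_1 = 2 = 0·2^0 + 1·2^1
  c_2 = 0
  c_3 = 1 = 1·2^0
  c_4 = 1 = 1·2^0
  c_5 = 1 = 1·2^0
p-restricted factor λ_0 = (0, 0, 1, 1, 1)
p-restricted factor λ_1 = (1, 0, 0, 0, 0)

((0, 0, 1, 1, 1), (1, 0, 0, 0, 0))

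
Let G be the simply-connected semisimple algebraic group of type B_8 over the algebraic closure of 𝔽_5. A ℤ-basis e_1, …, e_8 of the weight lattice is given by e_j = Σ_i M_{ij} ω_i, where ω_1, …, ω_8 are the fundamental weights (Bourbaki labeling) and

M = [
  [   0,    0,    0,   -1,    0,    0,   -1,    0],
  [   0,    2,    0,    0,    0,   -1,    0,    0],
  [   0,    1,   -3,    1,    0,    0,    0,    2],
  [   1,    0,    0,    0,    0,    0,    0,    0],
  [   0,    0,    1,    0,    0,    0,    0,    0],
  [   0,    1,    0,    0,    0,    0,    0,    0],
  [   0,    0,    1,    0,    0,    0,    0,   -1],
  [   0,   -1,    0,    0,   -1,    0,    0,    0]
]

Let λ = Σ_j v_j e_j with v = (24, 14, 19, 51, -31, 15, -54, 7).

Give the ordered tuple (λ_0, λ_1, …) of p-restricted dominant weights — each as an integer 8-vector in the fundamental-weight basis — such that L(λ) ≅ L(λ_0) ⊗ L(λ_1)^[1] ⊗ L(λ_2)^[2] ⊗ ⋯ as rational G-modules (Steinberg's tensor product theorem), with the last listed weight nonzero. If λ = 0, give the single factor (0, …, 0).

Change of basis e → ω: c = M·v where v = (24, 14, 19, 51, -31, 15, -54, 7):
  c_1 = (0)·(24) + (0)·(14) + (0)·(19) + (-1)·(51) + (0)·(-31) + (0)·(15) + (-1)·(-54) + (0)·(7) = 3
  c_2 = (0)·(24) + (2)·(14) + (0)·(19) + (0)·(51) + (0)·(-31) + (-1)·(15) + (0)·(-54) + (0)·(7) = 13
  c_3 = (0)·(24) + (1)·(14) + (-3)·(19) + (1)·(51) + (0)·(-31) + (0)·(15) + (0)·(-54) + (2)·(7) = 22
  c_4 = (1)·(24) + (0)·(14) + (0)·(19) + (0)·(51) + (0)·(-31) + (0)·(15) + (0)·(-54) + (0)·(7) = 24
  c_5 = (0)·(24) + (0)·(14) + (1)·(19) + (0)·(51) + (0)·(-31) + (0)·(15) + (0)·(-54) + (0)·(7) = 19
  c_6 = (0)·(24) + (1)·(14) + (0)·(19) + (0)·(51) + (0)·(-31) + (0)·(15) + (0)·(-54) + (0)·(7) = 14
  c_7 = (0)·(24) + (0)·(14) + (1)·(19) + (0)·(51) + (0)·(-31) + (0)·(15) + (0)·(-54) + (-1)·(7) = 12
  c_8 = (0)·(24) + (-1)·(14) + (0)·(19) + (0)·(51) + (-1)·(-31) + (0)·(15) + (0)·(-54) + (0)·(7) = 17
Writing each c_i in base p = 5:
  c_1 = 3 = 3·5^0
  c_2 = 13 = 3·5^0 + 2·5^1
  c_3 = 22 = 2·5^0 + 4·5^1
  c_4 = 24 = 4·5^0 + 4·5^1
  c_5 = 19 = 4·5^0 + 3·5^1
  c_6 = 14 = 4·5^0 + 2·5^1
  c_7 = 12 = 2·5^0 + 2·5^1
  c_8 = 17 = 2·5^0 + 3·5^1
λ_0 = (3, 3, 2, 4, 4, 4, 2, 2)
λ_1 = (0, 2, 4, 4, 3, 2, 2, 3)

((3, 3, 2, 4, 4, 4, 2, 2), (0, 2, 4, 4, 3, 2, 2, 3))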